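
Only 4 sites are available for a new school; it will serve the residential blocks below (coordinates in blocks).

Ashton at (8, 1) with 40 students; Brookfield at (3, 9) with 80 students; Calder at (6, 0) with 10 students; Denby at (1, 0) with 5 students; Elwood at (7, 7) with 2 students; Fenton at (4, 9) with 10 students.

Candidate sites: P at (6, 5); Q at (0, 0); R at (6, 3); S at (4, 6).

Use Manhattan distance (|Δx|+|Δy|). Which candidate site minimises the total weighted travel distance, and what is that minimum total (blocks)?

S, total 843 blocks

Total weighted distance at each candidate:
  P (6, 5): total = 966
  Q (0, 0): total = 1543
  R (6, 3): total = 1040
  S (4, 6): total = 843
Minimum is at S with total 843 blocks.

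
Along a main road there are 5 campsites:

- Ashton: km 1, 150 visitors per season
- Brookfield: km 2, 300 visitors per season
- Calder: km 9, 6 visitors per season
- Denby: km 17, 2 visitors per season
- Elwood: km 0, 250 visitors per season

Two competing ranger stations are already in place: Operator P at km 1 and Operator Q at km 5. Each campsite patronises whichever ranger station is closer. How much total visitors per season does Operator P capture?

The indifferent point is the midpoint (1+5)/2 = 3; campsites left of it (closer to Operator P at 1) go to Operator P, those right go to Operator Q.
  Elwood at 0 (w=250) → Operator P
  Ashton at 1 (w=150) → Operator P
  Brookfield at 2 (w=300) → Operator P
  Calder at 9 (w=6) → Operator Q
  Denby at 17 (w=2) → Operator Q
Operator P captures 700; Operator Q captures 8.

700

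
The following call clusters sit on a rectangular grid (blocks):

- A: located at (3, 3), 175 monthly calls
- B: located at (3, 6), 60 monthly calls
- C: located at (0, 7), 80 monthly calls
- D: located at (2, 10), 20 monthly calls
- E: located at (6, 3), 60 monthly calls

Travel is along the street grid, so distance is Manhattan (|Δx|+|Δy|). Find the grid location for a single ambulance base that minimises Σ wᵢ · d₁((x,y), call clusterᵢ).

Manhattan distance separates: Σwᵢ(|x−xᵢ|+|y−yᵢ|) = Σwᵢ|x−xᵢ| + Σwᵢ|y−yᵢ|, so x and y are optimised independently as 1-D weighted medians.
Total weight W = 395; half = 197.5.
x-coordinate, sorted with cumulative weight:
  x=0 (C, w=80) cum 80
  x=2 (D, w=20) cum 100
  x=3 (A, w=175) cum 275  ← median
  x=3 (B, w=60) cum 335
  x=6 (E, w=60) cum 395
⇒ x* = 3
y-coordinate, sorted with cumulative weight:
  y=3 (A, w=175) cum 175
  y=3 (E, w=60) cum 235  ← median
  y=6 (B, w=60) cum 295
  y=7 (C, w=80) cum 375
  y=10 (D, w=20) cum 395
⇒ y* = 3

(3, 3)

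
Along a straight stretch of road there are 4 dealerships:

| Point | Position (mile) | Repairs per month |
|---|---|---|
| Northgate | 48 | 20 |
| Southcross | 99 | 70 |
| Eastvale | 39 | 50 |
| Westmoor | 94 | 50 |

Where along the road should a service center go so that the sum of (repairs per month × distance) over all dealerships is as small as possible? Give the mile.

x = 94

For a sum of weighted absolute distances on a line, the optimum is the weighted median (not the mean). Total weight W = 190; half-weight = 95.
Sort by position and accumulate weight:
  mile 39 (Eastvale, w=50) → cum 50
  mile 48 (Northgate, w=20) → cum 70
  mile 94 (Westmoor, w=50) → cum 120  ≥ 95 → median here
  mile 99 (Southcross, w=70) → cum 190
Optimal location: mile 94.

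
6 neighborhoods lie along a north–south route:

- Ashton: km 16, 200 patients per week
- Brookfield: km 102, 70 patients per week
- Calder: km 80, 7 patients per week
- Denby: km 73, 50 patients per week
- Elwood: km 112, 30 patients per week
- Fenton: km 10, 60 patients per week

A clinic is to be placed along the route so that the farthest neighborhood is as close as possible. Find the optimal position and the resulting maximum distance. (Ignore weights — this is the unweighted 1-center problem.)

The 1-center on a line is the midpoint of the two extreme points: leftmost at 10, rightmost at 112.
Optimal location = (10 + 112)/2 = 61; maximum distance = (112 − 10)/2 = 51.

location 61, max distance 51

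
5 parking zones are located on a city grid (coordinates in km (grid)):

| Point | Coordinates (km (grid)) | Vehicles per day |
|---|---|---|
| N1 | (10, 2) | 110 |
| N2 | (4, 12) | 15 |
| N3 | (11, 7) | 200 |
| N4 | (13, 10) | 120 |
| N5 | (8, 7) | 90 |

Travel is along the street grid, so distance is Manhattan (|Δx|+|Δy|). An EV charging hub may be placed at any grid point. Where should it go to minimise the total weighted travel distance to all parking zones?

(11, 7)

Manhattan distance separates: Σwᵢ(|x−xᵢ|+|y−yᵢ|) = Σwᵢ|x−xᵢ| + Σwᵢ|y−yᵢ|, so x and y are optimised independently as 1-D weighted medians.
Total weight W = 535; half = 267.5.
x-coordinate, sorted with cumulative weight:
  x=4 (N2, w=15) cum 15
  x=8 (N5, w=90) cum 105
  x=10 (N1, w=110) cum 215
  x=11 (N3, w=200) cum 415  ← median
  x=13 (N4, w=120) cum 535
⇒ x* = 11
y-coordinate, sorted with cumulative weight:
  y=2 (N1, w=110) cum 110
  y=7 (N3, w=200) cum 310  ← median
  y=7 (N5, w=90) cum 400
  y=10 (N4, w=120) cum 520
  y=12 (N2, w=15) cum 535
⇒ y* = 7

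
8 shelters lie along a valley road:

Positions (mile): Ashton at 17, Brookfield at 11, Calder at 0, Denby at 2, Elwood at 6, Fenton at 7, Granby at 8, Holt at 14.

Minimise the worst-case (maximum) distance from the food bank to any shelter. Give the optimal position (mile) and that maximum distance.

The 1-center on a line is the midpoint of the two extreme points: leftmost at 0, rightmost at 17.
Optimal location = (0 + 17)/2 = 8.5; maximum distance = (17 − 0)/2 = 8.5.

location 8.5, max distance 8.5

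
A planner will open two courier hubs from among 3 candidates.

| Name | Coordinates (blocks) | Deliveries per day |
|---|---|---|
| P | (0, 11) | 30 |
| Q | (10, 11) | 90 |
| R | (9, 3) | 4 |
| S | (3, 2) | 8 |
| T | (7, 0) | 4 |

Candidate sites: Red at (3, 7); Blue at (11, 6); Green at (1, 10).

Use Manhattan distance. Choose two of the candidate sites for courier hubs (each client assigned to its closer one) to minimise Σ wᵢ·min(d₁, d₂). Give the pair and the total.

{Blue, Green}, total 740

Evaluate every pair (each demand assigned to the nearer of the two):
  {Blue, Green}: total = 740
  {Red, Blue}: total = 850
  {Red, Green}: total = 1084
Best pair: {Blue, Green} with total 740.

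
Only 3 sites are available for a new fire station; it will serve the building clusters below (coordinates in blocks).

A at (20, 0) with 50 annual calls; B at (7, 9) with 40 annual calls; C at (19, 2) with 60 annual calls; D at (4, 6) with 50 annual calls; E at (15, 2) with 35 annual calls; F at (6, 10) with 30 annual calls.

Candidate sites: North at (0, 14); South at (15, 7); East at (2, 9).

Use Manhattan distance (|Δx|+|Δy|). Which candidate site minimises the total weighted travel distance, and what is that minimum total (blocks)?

South, total 2675 blocks

Total weighted distance at each candidate:
  North (0, 14): total = 5885
  South (15, 7): total = 2675
  East (2, 9): total = 4090
Minimum is at South with total 2675 blocks.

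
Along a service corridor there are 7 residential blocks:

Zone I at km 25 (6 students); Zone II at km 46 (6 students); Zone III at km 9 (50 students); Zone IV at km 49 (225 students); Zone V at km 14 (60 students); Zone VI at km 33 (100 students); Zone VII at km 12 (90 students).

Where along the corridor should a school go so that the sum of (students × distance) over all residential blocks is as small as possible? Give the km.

x = 33

For a sum of weighted absolute distances on a line, the optimum is the weighted median (not the mean). Total weight W = 537; half-weight = 268.5.
Sort by position and accumulate weight:
  km 9 (Zone III, w=50) → cum 50
  km 12 (Zone VII, w=90) → cum 140
  km 14 (Zone V, w=60) → cum 200
  km 25 (Zone I, w=6) → cum 206
  km 33 (Zone VI, w=100) → cum 306  ≥ 268.5 → median here
  km 46 (Zone II, w=6) → cum 312
  km 49 (Zone IV, w=225) → cum 537
Optimal location: km 33.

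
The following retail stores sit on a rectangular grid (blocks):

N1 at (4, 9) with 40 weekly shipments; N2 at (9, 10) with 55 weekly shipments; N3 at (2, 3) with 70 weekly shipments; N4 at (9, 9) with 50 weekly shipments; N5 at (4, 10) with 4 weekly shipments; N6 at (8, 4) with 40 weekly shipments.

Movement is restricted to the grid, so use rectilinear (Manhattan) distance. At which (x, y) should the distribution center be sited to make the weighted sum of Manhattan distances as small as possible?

(8, 9)

Manhattan distance separates: Σwᵢ(|x−xᵢ|+|y−yᵢ|) = Σwᵢ|x−xᵢ| + Σwᵢ|y−yᵢ|, so x and y are optimised independently as 1-D weighted medians.
Total weight W = 259; half = 129.5.
x-coordinate, sorted with cumulative weight:
  x=2 (N3, w=70) cum 70
  x=4 (N1, w=40) cum 110
  x=4 (N5, w=4) cum 114
  x=8 (N6, w=40) cum 154  ← median
  x=9 (N2, w=55) cum 209
  x=9 (N4, w=50) cum 259
⇒ x* = 8
y-coordinate, sorted with cumulative weight:
  y=3 (N3, w=70) cum 70
  y=4 (N6, w=40) cum 110
  y=9 (N1, w=40) cum 150  ← median
  y=9 (N4, w=50) cum 200
  y=10 (N2, w=55) cum 255
  y=10 (N5, w=4) cum 259
⇒ y* = 9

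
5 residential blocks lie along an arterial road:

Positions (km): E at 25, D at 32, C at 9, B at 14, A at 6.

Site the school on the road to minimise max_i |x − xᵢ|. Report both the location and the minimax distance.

location 19, max distance 13

The 1-center on a line is the midpoint of the two extreme points: leftmost at 6, rightmost at 32.
Optimal location = (6 + 32)/2 = 19; maximum distance = (32 − 6)/2 = 13.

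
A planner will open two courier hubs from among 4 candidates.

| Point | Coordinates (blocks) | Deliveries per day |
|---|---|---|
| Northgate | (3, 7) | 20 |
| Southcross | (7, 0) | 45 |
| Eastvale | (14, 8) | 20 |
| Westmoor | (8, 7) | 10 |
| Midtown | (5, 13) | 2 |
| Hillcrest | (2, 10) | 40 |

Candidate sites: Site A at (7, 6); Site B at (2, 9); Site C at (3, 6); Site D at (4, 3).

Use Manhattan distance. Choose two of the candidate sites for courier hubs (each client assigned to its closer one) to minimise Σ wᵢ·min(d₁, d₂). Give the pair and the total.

Evaluate every pair (each demand assigned to the nearer of the two):
  {Site A, Site B}: total = 584
  {Site A, Site C}: total = 708
  {Site B, Site D}: total = 724
  {Site C, Site D}: total = 828
  {Site B, Site C}: total = 844
  {Site A, Site D}: total = 948
Best pair: {Site A, Site B} with total 584.

{Site A, Site B}, total 584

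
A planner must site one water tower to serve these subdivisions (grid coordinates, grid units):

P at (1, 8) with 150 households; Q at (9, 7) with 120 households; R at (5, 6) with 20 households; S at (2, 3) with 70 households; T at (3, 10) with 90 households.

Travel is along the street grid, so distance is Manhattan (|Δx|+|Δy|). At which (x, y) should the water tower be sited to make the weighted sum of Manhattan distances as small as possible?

(3, 8)

Manhattan distance separates: Σwᵢ(|x−xᵢ|+|y−yᵢ|) = Σwᵢ|x−xᵢ| + Σwᵢ|y−yᵢ|, so x and y are optimised independently as 1-D weighted medians.
Total weight W = 450; half = 225.
x-coordinate, sorted with cumulative weight:
  x=1 (P, w=150) cum 150
  x=2 (S, w=70) cum 220
  x=3 (T, w=90) cum 310  ← median
  x=5 (R, w=20) cum 330
  x=9 (Q, w=120) cum 450
⇒ x* = 3
y-coordinate, sorted with cumulative weight:
  y=3 (S, w=70) cum 70
  y=6 (R, w=20) cum 90
  y=7 (Q, w=120) cum 210
  y=8 (P, w=150) cum 360  ← median
  y=10 (T, w=90) cum 450
⇒ y* = 8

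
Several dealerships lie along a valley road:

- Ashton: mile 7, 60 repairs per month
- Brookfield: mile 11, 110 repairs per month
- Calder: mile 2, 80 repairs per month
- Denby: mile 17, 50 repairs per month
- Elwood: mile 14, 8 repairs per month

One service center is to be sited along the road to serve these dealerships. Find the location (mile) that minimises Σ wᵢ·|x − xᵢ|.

For a sum of weighted absolute distances on a line, the optimum is the weighted median (not the mean). Total weight W = 308; half-weight = 154.
Sort by position and accumulate weight:
  mile 2 (Calder, w=80) → cum 80
  mile 7 (Ashton, w=60) → cum 140
  mile 11 (Brookfield, w=110) → cum 250  ≥ 154 → median here
  mile 14 (Elwood, w=8) → cum 258
  mile 17 (Denby, w=50) → cum 308
Optimal location: mile 11.

x = 11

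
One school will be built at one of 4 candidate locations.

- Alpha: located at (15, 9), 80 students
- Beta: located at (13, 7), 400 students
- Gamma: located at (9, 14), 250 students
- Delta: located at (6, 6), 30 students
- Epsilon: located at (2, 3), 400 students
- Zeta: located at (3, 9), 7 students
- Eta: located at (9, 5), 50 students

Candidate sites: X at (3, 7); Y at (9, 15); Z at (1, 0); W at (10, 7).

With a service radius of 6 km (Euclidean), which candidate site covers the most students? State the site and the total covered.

Coverage radius r = 6 km; a point is covered iff (Δx)²+(Δy)² ≤ 6² = 36.
  X (3, 7): covers {Delta, Epsilon, Zeta} → 437
  Y (9, 15): covers {Gamma} → 250
  Z (1, 0): covers {Epsilon} → 400
  W (10, 7): covers {Alpha, Beta, Delta, Eta} → 560
Maximum coverage at W: 560 students.

W, covering 560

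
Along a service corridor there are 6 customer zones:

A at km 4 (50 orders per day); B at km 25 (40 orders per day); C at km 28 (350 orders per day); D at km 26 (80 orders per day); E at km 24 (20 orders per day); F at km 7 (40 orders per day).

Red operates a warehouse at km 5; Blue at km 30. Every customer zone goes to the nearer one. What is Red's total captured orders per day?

The indifferent point is the midpoint (5+30)/2 = 17.5; customer zones left of it (closer to Red at 5) go to Red, those right go to Blue.
  A at 4 (w=50) → Red
  F at 7 (w=40) → Red
  E at 24 (w=20) → Blue
  B at 25 (w=40) → Blue
  D at 26 (w=80) → Blue
  C at 28 (w=350) → Blue
Red captures 90; Blue captures 490.

90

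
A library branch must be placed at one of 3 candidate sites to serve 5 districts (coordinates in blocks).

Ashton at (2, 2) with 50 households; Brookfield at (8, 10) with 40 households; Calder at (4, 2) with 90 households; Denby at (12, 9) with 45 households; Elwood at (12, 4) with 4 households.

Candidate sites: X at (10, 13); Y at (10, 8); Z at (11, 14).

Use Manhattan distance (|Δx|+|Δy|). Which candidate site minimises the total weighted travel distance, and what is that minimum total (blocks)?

Y, total 2099 blocks

Total weighted distance at each candidate:
  X (10, 13): total = 2994
  Y (10, 8): total = 2099
  Z (11, 14): total = 3354
Minimum is at Y with total 2099 blocks.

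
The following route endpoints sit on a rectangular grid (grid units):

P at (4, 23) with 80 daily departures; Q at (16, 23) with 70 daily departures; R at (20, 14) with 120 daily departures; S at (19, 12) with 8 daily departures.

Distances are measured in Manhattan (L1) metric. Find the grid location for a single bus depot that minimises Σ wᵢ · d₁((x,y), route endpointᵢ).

Manhattan distance separates: Σwᵢ(|x−xᵢ|+|y−yᵢ|) = Σwᵢ|x−xᵢ| + Σwᵢ|y−yᵢ|, so x and y are optimised independently as 1-D weighted medians.
Total weight W = 278; half = 139.
x-coordinate, sorted with cumulative weight:
  x=4 (P, w=80) cum 80
  x=16 (Q, w=70) cum 150  ← median
  x=19 (S, w=8) cum 158
  x=20 (R, w=120) cum 278
⇒ x* = 16
y-coordinate, sorted with cumulative weight:
  y=12 (S, w=8) cum 8
  y=14 (R, w=120) cum 128
  y=23 (P, w=80) cum 208  ← median
  y=23 (Q, w=70) cum 278
⇒ y* = 23

(16, 23)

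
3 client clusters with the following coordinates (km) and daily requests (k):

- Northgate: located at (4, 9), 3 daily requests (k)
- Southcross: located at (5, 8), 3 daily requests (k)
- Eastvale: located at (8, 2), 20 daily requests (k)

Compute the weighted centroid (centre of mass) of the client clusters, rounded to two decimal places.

(7.19, 3.50)

The minimiser of Σwᵢ‖p−pᵢ‖² is the weighted centroid p* = (Σwᵢpᵢ)/(Σwᵢ).
Σwᵢ = 26.
Σwᵢxᵢ = 3·4 + 3·5 + 20·8 = 187.
Σwᵢyᵢ = 3·9 + 3·8 + 20·2 = 91.
x* = 187/26 = 7.19, y* = 91/26 = 3.50.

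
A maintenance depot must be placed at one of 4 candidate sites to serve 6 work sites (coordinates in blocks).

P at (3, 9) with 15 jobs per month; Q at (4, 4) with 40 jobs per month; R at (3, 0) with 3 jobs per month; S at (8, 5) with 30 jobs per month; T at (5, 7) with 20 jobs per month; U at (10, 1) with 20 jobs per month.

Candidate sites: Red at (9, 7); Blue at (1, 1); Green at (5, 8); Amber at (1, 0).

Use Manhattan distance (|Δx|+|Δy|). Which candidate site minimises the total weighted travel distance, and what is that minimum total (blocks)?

Total weighted distance at each candidate:
  Red (9, 7): total = 789
  Blue (1, 1): total = 1109
  Green (5, 8): total = 715
  Amber (1, 0): total = 1231
Minimum is at Green with total 715 blocks.

Green, total 715 blocks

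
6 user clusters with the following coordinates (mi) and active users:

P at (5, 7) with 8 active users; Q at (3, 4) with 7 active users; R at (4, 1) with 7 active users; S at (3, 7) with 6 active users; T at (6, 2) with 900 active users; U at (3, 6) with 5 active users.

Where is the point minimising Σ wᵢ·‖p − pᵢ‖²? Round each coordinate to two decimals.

The minimiser of Σwᵢ‖p−pᵢ‖² is the weighted centroid p* = (Σwᵢpᵢ)/(Σwᵢ).
Σwᵢ = 933.
Σwᵢxᵢ = 8·5 + 7·3 + 7·4 + 6·3 + 900·6 + 5·3 = 5522.
Σwᵢyᵢ = 8·7 + 7·4 + 7·1 + 6·7 + 900·2 + 5·6 = 1963.
x* = 5522/933 = 5.92, y* = 1963/933 = 2.10.

(5.92, 2.10)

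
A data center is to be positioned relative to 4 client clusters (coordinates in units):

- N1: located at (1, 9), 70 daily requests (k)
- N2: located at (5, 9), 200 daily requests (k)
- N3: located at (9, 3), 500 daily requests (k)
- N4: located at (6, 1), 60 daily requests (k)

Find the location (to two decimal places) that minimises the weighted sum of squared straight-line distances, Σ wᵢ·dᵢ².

The minimiser of Σwᵢ‖p−pᵢ‖² is the weighted centroid p* = (Σwᵢpᵢ)/(Σwᵢ).
Σwᵢ = 830.
Σwᵢxᵢ = 70·1 + 200·5 + 500·9 + 60·6 = 5930.
Σwᵢyᵢ = 70·9 + 200·9 + 500·3 + 60·1 = 3990.
x* = 5930/830 = 7.14, y* = 3990/830 = 4.81.

(7.14, 4.81)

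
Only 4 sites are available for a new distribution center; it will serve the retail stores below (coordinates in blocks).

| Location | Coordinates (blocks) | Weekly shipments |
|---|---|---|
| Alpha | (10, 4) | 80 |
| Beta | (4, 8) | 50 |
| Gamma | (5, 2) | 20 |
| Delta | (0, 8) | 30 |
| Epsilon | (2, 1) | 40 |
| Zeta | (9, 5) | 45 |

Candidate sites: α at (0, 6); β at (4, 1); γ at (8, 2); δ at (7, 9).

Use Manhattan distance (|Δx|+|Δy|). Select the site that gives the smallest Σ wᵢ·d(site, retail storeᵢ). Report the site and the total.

Total weighted distance at each candidate:
  α (0, 6): total = 2230
  β (4, 1): total = 1925
  γ (8, 2): total = 1760
  δ (7, 9): total = 2050
Minimum is at γ with total 1760 blocks.

γ, total 1760 blocks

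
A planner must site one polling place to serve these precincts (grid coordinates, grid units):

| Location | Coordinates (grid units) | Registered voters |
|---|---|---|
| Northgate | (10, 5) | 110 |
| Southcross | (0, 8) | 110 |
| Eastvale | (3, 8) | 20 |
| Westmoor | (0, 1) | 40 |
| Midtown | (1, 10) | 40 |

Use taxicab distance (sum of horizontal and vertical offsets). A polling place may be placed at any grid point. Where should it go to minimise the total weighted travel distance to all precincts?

(1, 8)

Manhattan distance separates: Σwᵢ(|x−xᵢ|+|y−yᵢ|) = Σwᵢ|x−xᵢ| + Σwᵢ|y−yᵢ|, so x and y are optimised independently as 1-D weighted medians.
Total weight W = 320; half = 160.
x-coordinate, sorted with cumulative weight:
  x=0 (Southcross, w=110) cum 110
  x=0 (Westmoor, w=40) cum 150
  x=1 (Midtown, w=40) cum 190  ← median
  x=3 (Eastvale, w=20) cum 210
  x=10 (Northgate, w=110) cum 320
⇒ x* = 1
y-coordinate, sorted with cumulative weight:
  y=1 (Westmoor, w=40) cum 40
  y=5 (Northgate, w=110) cum 150
  y=8 (Southcross, w=110) cum 260  ← median
  y=8 (Eastvale, w=20) cum 280
  y=10 (Midtown, w=40) cum 320
⇒ y* = 8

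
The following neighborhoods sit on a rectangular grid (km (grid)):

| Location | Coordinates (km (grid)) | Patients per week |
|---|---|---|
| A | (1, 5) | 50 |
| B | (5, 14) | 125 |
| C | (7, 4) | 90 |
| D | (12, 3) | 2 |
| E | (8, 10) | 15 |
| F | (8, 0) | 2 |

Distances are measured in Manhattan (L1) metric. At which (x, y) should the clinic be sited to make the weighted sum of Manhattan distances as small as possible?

(5, 5)

Manhattan distance separates: Σwᵢ(|x−xᵢ|+|y−yᵢ|) = Σwᵢ|x−xᵢ| + Σwᵢ|y−yᵢ|, so x and y are optimised independently as 1-D weighted medians.
Total weight W = 284; half = 142.
x-coordinate, sorted with cumulative weight:
  x=1 (A, w=50) cum 50
  x=5 (B, w=125) cum 175  ← median
  x=7 (C, w=90) cum 265
  x=8 (E, w=15) cum 280
  x=8 (F, w=2) cum 282
  x=12 (D, w=2) cum 284
⇒ x* = 5
y-coordinate, sorted with cumulative weight:
  y=0 (F, w=2) cum 2
  y=3 (D, w=2) cum 4
  y=4 (C, w=90) cum 94
  y=5 (A, w=50) cum 144  ← median
  y=10 (E, w=15) cum 159
  y=14 (B, w=125) cum 284
⇒ y* = 5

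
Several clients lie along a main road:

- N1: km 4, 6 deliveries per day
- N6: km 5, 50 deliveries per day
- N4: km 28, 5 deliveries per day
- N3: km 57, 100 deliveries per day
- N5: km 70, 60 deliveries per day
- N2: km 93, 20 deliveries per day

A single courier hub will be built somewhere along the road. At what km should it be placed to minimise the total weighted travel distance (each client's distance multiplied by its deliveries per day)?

For a sum of weighted absolute distances on a line, the optimum is the weighted median (not the mean). Total weight W = 241; half-weight = 120.5.
Sort by position and accumulate weight:
  km 4 (N1, w=6) → cum 6
  km 5 (N6, w=50) → cum 56
  km 28 (N4, w=5) → cum 61
  km 57 (N3, w=100) → cum 161  ≥ 120.5 → median here
  km 70 (N5, w=60) → cum 221
  km 93 (N2, w=20) → cum 241
Optimal location: km 57.

x = 57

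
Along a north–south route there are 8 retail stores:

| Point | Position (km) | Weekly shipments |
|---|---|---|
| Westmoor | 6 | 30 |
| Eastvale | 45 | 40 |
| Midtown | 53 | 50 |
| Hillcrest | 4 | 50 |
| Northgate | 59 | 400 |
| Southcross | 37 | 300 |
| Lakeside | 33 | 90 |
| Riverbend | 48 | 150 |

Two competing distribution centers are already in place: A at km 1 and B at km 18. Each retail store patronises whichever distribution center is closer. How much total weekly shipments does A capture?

80

The indifferent point is the midpoint (1+18)/2 = 9.5; retail stores left of it (closer to A at 1) go to A, those right go to B.
  Hillcrest at 4 (w=50) → A
  Westmoor at 6 (w=30) → A
  Lakeside at 33 (w=90) → B
  Southcross at 37 (w=300) → B
  Eastvale at 45 (w=40) → B
  Riverbend at 48 (w=150) → B
  Midtown at 53 (w=50) → B
  Northgate at 59 (w=400) → B
A captures 80; B captures 1030.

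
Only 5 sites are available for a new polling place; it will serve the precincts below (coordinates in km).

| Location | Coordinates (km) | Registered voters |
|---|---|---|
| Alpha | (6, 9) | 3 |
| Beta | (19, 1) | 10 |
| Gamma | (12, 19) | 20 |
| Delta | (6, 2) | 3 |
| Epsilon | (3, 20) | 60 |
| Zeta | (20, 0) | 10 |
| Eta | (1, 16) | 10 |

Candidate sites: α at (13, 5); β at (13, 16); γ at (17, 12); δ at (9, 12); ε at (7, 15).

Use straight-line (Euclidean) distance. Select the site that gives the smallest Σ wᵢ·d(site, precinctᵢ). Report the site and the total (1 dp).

Total weighted distance at each candidate:
  α (13, 5): total = 1730.3
  β (13, 16): total = 1242.3
  γ (17, 12): total = 1618.7
  δ (9, 12): total = 1197.3
  ε (7, 15): total = 1013.3
Minimum is at ε with total 1013.3 km.

ε, total 1013.3 km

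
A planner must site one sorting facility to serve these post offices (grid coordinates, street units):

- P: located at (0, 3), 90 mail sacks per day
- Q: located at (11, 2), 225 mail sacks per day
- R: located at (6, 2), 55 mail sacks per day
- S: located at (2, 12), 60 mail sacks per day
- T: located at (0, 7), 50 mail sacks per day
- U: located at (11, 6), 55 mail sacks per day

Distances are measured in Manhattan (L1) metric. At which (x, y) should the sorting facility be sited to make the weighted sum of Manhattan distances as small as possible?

(11, 2)

Manhattan distance separates: Σwᵢ(|x−xᵢ|+|y−yᵢ|) = Σwᵢ|x−xᵢ| + Σwᵢ|y−yᵢ|, so x and y are optimised independently as 1-D weighted medians.
Total weight W = 535; half = 267.5.
x-coordinate, sorted with cumulative weight:
  x=0 (P, w=90) cum 90
  x=0 (T, w=50) cum 140
  x=2 (S, w=60) cum 200
  x=6 (R, w=55) cum 255
  x=11 (Q, w=225) cum 480  ← median
  x=11 (U, w=55) cum 535
⇒ x* = 11
y-coordinate, sorted with cumulative weight:
  y=2 (Q, w=225) cum 225
  y=2 (R, w=55) cum 280  ← median
  y=3 (P, w=90) cum 370
  y=6 (U, w=55) cum 425
  y=7 (T, w=50) cum 475
  y=12 (S, w=60) cum 535
⇒ y* = 2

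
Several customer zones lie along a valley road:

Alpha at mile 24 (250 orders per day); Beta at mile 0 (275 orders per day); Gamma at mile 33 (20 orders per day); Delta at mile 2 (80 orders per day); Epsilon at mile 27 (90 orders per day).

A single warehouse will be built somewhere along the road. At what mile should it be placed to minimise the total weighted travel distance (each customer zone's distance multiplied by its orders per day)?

x = 24

For a sum of weighted absolute distances on a line, the optimum is the weighted median (not the mean). Total weight W = 715; half-weight = 357.5.
Sort by position and accumulate weight:
  mile 0 (Beta, w=275) → cum 275
  mile 2 (Delta, w=80) → cum 355
  mile 24 (Alpha, w=250) → cum 605  ≥ 357.5 → median here
  mile 27 (Epsilon, w=90) → cum 695
  mile 33 (Gamma, w=20) → cum 715
Optimal location: mile 24.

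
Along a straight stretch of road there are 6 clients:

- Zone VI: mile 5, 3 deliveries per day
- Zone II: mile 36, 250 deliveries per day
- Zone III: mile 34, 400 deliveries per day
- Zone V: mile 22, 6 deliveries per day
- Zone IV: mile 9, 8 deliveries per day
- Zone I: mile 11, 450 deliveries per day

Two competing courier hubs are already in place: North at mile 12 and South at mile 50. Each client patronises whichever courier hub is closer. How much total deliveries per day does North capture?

467

The indifferent point is the midpoint (12+50)/2 = 31; clients left of it (closer to North at 12) go to North, those right go to South.
  Zone VI at 5 (w=3) → North
  Zone IV at 9 (w=8) → North
  Zone I at 11 (w=450) → North
  Zone V at 22 (w=6) → North
  Zone III at 34 (w=400) → South
  Zone II at 36 (w=250) → South
North captures 467; South captures 650.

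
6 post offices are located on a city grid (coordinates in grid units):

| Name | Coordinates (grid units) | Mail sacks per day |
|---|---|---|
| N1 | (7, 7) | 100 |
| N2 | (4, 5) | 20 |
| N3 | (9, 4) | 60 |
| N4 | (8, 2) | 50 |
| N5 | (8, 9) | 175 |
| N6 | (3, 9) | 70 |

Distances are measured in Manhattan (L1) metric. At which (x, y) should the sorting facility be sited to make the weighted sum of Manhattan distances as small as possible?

(8, 9)

Manhattan distance separates: Σwᵢ(|x−xᵢ|+|y−yᵢ|) = Σwᵢ|x−xᵢ| + Σwᵢ|y−yᵢ|, so x and y are optimised independently as 1-D weighted medians.
Total weight W = 475; half = 237.5.
x-coordinate, sorted with cumulative weight:
  x=3 (N6, w=70) cum 70
  x=4 (N2, w=20) cum 90
  x=7 (N1, w=100) cum 190
  x=8 (N4, w=50) cum 240  ← median
  x=8 (N5, w=175) cum 415
  x=9 (N3, w=60) cum 475
⇒ x* = 8
y-coordinate, sorted with cumulative weight:
  y=2 (N4, w=50) cum 50
  y=4 (N3, w=60) cum 110
  y=5 (N2, w=20) cum 130
  y=7 (N1, w=100) cum 230
  y=9 (N5, w=175) cum 405  ← median
  y=9 (N6, w=70) cum 475
⇒ y* = 9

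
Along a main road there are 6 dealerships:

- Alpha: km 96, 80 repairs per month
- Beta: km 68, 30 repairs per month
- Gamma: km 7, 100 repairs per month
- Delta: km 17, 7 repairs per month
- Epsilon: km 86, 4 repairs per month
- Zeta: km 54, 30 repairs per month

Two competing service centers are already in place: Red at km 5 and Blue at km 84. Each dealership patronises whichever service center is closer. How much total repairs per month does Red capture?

107

The indifferent point is the midpoint (5+84)/2 = 44.5; dealerships left of it (closer to Red at 5) go to Red, those right go to Blue.
  Gamma at 7 (w=100) → Red
  Delta at 17 (w=7) → Red
  Zeta at 54 (w=30) → Blue
  Beta at 68 (w=30) → Blue
  Epsilon at 86 (w=4) → Blue
  Alpha at 96 (w=80) → Blue
Red captures 107; Blue captures 144.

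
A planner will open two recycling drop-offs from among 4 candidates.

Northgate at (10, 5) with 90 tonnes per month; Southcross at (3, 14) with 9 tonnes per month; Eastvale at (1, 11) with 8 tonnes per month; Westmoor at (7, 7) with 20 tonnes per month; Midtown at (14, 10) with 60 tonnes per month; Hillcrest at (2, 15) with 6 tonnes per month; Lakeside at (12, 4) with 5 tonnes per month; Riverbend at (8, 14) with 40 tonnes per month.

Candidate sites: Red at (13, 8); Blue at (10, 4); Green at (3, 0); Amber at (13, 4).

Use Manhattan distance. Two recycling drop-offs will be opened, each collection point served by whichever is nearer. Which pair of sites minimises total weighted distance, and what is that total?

{Red, Blue}, total 1212

Evaluate every pair (each demand assigned to the nearer of the two):
  {Red, Blue}: total = 1212
  {Red, Amber}: total = 1497
  {Blue, Amber}: total = 1510
  {Blue, Green}: total = 1626
  {Red, Green}: total = 1651
  {Green, Amber}: total = 1891
Best pair: {Red, Blue} with total 1212.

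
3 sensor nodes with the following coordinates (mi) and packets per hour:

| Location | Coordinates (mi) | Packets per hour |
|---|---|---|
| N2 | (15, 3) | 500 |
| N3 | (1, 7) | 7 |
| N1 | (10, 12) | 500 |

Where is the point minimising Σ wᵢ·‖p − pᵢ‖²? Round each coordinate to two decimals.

The minimiser of Σwᵢ‖p−pᵢ‖² is the weighted centroid p* = (Σwᵢpᵢ)/(Σwᵢ).
Σwᵢ = 1007.
Σwᵢxᵢ = 500·15 + 7·1 + 500·10 = 12507.
Σwᵢyᵢ = 500·3 + 7·7 + 500·12 = 7549.
x* = 12507/1007 = 12.42, y* = 7549/1007 = 7.50.

(12.42, 7.50)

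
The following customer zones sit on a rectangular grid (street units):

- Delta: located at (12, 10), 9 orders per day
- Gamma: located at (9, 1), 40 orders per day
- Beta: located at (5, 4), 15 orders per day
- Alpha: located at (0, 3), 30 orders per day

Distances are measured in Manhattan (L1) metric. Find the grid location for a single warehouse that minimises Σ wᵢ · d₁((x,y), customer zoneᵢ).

(9, 3)

Manhattan distance separates: Σwᵢ(|x−xᵢ|+|y−yᵢ|) = Σwᵢ|x−xᵢ| + Σwᵢ|y−yᵢ|, so x and y are optimised independently as 1-D weighted medians.
Total weight W = 94; half = 47.
x-coordinate, sorted with cumulative weight:
  x=0 (Alpha, w=30) cum 30
  x=5 (Beta, w=15) cum 45
  x=9 (Gamma, w=40) cum 85  ← median
  x=12 (Delta, w=9) cum 94
⇒ x* = 9
y-coordinate, sorted with cumulative weight:
  y=1 (Gamma, w=40) cum 40
  y=3 (Alpha, w=30) cum 70  ← median
  y=4 (Beta, w=15) cum 85
  y=10 (Delta, w=9) cum 94
⇒ y* = 3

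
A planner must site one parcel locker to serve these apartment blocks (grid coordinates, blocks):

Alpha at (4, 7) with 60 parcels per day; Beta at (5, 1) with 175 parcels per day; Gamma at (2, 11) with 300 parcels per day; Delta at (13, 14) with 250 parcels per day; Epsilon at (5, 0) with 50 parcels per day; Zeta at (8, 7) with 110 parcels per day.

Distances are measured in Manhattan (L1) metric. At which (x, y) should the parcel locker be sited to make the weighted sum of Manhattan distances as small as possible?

(5, 11)

Manhattan distance separates: Σwᵢ(|x−xᵢ|+|y−yᵢ|) = Σwᵢ|x−xᵢ| + Σwᵢ|y−yᵢ|, so x and y are optimised independently as 1-D weighted medians.
Total weight W = 945; half = 472.5.
x-coordinate, sorted with cumulative weight:
  x=2 (Gamma, w=300) cum 300
  x=4 (Alpha, w=60) cum 360
  x=5 (Beta, w=175) cum 535  ← median
  x=5 (Epsilon, w=50) cum 585
  x=8 (Zeta, w=110) cum 695
  x=13 (Delta, w=250) cum 945
⇒ x* = 5
y-coordinate, sorted with cumulative weight:
  y=0 (Epsilon, w=50) cum 50
  y=1 (Beta, w=175) cum 225
  y=7 (Alpha, w=60) cum 285
  y=7 (Zeta, w=110) cum 395
  y=11 (Gamma, w=300) cum 695  ← median
  y=14 (Delta, w=250) cum 945
⇒ y* = 11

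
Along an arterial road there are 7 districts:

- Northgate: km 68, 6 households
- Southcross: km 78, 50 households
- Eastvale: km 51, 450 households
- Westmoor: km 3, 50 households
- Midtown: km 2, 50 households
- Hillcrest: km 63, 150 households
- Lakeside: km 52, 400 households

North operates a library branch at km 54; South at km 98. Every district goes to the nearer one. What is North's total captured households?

The indifferent point is the midpoint (54+98)/2 = 76; districts left of it (closer to North at 54) go to North, those right go to South.
  Midtown at 2 (w=50) → North
  Westmoor at 3 (w=50) → North
  Eastvale at 51 (w=450) → North
  Lakeside at 52 (w=400) → North
  Hillcrest at 63 (w=150) → North
  Northgate at 68 (w=6) → North
  Southcross at 78 (w=50) → South
North captures 1106; South captures 50.

1106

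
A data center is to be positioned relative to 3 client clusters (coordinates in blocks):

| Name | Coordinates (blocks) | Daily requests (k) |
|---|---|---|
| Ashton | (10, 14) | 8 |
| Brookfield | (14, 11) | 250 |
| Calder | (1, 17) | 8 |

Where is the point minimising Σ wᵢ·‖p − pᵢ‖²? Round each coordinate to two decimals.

(13.49, 11.27)

The minimiser of Σwᵢ‖p−pᵢ‖² is the weighted centroid p* = (Σwᵢpᵢ)/(Σwᵢ).
Σwᵢ = 266.
Σwᵢxᵢ = 8·10 + 250·14 + 8·1 = 3588.
Σwᵢyᵢ = 8·14 + 250·11 + 8·17 = 2998.
x* = 3588/266 = 13.49, y* = 2998/266 = 11.27.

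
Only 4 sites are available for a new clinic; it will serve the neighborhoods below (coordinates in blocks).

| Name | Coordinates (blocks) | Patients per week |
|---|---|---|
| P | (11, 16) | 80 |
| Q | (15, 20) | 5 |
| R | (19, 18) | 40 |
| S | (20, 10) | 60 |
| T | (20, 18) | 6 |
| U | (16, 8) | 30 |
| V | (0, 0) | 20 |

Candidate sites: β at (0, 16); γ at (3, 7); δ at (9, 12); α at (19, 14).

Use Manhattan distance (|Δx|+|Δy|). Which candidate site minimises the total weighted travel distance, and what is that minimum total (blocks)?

Total weighted distance at each candidate:
  β (0, 16): total = 4547
  γ (3, 7): total = 4553
  δ (9, 12): total = 2822
  α (19, 14): total = 2270
Minimum is at α with total 2270 blocks.

α, total 2270 blocks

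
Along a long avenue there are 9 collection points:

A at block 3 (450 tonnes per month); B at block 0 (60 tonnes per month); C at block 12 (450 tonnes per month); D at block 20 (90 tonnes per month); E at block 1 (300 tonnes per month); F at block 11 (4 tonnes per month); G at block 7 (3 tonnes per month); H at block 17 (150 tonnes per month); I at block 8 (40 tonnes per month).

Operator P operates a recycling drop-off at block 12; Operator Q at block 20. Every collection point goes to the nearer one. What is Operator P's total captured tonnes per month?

1307

The indifferent point is the midpoint (12+20)/2 = 16; collection points left of it (closer to Operator P at 12) go to Operator P, those right go to Operator Q.
  B at 0 (w=60) → Operator P
  E at 1 (w=300) → Operator P
  A at 3 (w=450) → Operator P
  G at 7 (w=3) → Operator P
  I at 8 (w=40) → Operator P
  F at 11 (w=4) → Operator P
  C at 12 (w=450) → Operator P
  H at 17 (w=150) → Operator Q
  D at 20 (w=90) → Operator Q
Operator P captures 1307; Operator Q captures 240.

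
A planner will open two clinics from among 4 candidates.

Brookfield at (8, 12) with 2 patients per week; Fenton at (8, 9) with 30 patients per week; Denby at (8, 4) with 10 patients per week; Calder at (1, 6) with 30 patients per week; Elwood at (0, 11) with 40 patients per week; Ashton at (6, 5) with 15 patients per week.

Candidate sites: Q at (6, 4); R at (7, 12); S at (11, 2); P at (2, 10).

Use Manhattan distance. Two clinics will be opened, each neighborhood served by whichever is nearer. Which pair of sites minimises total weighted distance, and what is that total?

{Q, P}, total 531

Evaluate every pair (each demand assigned to the nearer of the two):
  {Q, P}: total = 531
  {R, P}: total = 602
  {S, P}: total = 666
  {Q, R}: total = 687
  {R, S}: total = 972
  {Q, S}: total = 995
Best pair: {Q, P} with total 531.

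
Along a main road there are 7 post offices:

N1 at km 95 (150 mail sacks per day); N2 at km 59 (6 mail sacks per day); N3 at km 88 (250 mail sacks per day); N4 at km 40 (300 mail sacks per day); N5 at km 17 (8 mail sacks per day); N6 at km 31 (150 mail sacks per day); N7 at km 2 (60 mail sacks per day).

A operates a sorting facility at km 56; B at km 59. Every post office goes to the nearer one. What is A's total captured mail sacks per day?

518

The indifferent point is the midpoint (56+59)/2 = 57.5; post offices left of it (closer to A at 56) go to A, those right go to B.
  N7 at 2 (w=60) → A
  N5 at 17 (w=8) → A
  N6 at 31 (w=150) → A
  N4 at 40 (w=300) → A
  N2 at 59 (w=6) → B
  N3 at 88 (w=250) → B
  N1 at 95 (w=150) → B
A captures 518; B captures 406.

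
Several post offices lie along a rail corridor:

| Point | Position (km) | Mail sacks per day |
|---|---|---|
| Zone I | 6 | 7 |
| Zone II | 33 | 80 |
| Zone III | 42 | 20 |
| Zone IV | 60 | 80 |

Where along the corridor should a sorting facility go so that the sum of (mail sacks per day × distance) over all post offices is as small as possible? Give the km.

x = 42

For a sum of weighted absolute distances on a line, the optimum is the weighted median (not the mean). Total weight W = 187; half-weight = 93.5.
Sort by position and accumulate weight:
  km 6 (Zone I, w=7) → cum 7
  km 33 (Zone II, w=80) → cum 87
  km 42 (Zone III, w=20) → cum 107  ≥ 93.5 → median here
  km 60 (Zone IV, w=80) → cum 187
Optimal location: km 42.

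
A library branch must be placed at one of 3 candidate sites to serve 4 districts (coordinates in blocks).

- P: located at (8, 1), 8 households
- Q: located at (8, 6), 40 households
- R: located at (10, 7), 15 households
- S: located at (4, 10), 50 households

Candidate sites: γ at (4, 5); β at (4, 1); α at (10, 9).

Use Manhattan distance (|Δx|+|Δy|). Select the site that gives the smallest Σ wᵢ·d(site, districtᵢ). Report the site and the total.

Total weighted distance at each candidate:
  γ (4, 5): total = 634
  β (4, 1): total = 1022
  α (10, 9): total = 660
Minimum is at γ with total 634 blocks.

γ, total 634 blocks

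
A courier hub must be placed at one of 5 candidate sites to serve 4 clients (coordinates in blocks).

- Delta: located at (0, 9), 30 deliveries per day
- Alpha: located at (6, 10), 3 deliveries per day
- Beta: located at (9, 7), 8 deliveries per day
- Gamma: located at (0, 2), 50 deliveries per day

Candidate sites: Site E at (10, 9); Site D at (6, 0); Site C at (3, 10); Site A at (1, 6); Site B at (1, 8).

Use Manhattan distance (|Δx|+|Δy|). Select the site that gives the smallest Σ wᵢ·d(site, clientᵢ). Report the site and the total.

Total weighted distance at each candidate:
  Site E (10, 9): total = 1189
  Site D (6, 0): total = 960
  Site C (3, 10): total = 751
  Site A (1, 6): total = 469
  Site B (1, 8): total = 503
Minimum is at Site A with total 469 blocks.

Site A, total 469 blocks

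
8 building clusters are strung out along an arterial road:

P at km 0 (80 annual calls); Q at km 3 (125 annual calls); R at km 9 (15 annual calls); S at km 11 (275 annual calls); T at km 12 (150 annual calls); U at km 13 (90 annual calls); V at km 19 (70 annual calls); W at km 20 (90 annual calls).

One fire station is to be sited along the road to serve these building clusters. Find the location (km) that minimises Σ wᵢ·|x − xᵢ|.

x = 11

For a sum of weighted absolute distances on a line, the optimum is the weighted median (not the mean). Total weight W = 895; half-weight = 447.5.
Sort by position and accumulate weight:
  km 0 (P, w=80) → cum 80
  km 3 (Q, w=125) → cum 205
  km 9 (R, w=15) → cum 220
  km 11 (S, w=275) → cum 495  ≥ 447.5 → median here
  km 12 (T, w=150) → cum 645
  km 13 (U, w=90) → cum 735
  km 19 (V, w=70) → cum 805
  km 20 (W, w=90) → cum 895
Optimal location: km 11.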